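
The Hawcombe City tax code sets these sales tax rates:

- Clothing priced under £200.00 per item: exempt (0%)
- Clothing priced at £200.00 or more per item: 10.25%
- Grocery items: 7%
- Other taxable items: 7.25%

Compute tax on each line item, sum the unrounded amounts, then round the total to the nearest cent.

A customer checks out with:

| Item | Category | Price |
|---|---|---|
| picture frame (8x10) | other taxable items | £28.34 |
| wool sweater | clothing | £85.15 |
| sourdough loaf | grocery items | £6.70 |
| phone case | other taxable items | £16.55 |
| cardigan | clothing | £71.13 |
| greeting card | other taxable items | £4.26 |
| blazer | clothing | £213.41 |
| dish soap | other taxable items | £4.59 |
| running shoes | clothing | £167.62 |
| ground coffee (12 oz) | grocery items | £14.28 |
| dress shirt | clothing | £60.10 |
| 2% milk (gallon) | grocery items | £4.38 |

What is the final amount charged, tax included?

Picture frame (8x10) £28.34: other taxable items → 7.25% → £2.05465
Wool sweater £85.15: clothing, under £200.00 → 0% → £0.00
Sourdough loaf £6.70: grocery items → 7% → £0.469
Phone case £16.55: other taxable items → 7.25% → £1.199875
Cardigan £71.13: clothing, under £200.00 → 0% → £0.00
Greeting card £4.26: other taxable items → 7.25% → £0.30885
Blazer £213.41: clothing, £200.00 or more → 10.25% → £21.874525
Dish soap £4.59: other taxable items → 7.25% → £0.332775
Running shoes £167.62: clothing, under £200.00 → 0% → £0.00
Ground coffee (12 oz) £14.28: grocery items → 7% → £0.9996
Dress shirt £60.10: clothing, under £200.00 → 0% → £0.00
2% milk (gallon) £4.38: grocery items → 7% → £0.3066
Subtotal = £676.51; unrounded tax = £27.545875 → £27.55; total due = £704.06

£704.06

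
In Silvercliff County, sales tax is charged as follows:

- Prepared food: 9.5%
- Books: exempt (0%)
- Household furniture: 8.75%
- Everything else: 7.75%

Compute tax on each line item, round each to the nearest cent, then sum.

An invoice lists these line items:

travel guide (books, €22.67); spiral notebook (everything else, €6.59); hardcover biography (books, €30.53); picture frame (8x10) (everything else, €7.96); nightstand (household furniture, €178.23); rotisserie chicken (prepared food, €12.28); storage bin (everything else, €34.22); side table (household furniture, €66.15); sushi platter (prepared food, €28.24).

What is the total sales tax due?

€29.02

Travel guide €22.67: books → 0% → €0.00
Spiral notebook €6.59: everything else → 7.75% → €0.51
Hardcover biography €30.53: books → 0% → €0.00
Picture frame (8x10) €7.96: everything else → 7.75% → €0.62
Nightstand €178.23: household furniture → 8.75% → €15.60
Rotisserie chicken €12.28: prepared food → 9.5% → €1.17
Storage bin €34.22: everything else → 7.75% → €2.65
Side table €66.15: household furniture → 8.75% → €5.79
Sushi platter €28.24: prepared food → 9.5% → €2.68
Total tax = €0.51 + €0.62 + €15.60 + €1.17 + €2.65 + €5.79 + €2.68 = €29.02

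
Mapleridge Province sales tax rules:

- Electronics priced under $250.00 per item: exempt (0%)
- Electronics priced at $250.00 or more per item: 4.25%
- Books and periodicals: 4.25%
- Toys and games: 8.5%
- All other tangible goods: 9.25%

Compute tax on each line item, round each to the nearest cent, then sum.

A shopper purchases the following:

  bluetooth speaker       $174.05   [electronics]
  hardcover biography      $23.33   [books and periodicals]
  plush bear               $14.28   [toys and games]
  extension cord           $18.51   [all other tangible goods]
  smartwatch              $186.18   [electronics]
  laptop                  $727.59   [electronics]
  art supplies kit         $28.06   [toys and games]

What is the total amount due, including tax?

$1209.22

Bluetooth speaker $174.05: electronics, under $250.00 → 0% → $0.00
Hardcover biography $23.33: books and periodicals → 4.25% → $0.99
Plush bear $14.28: toys and games → 8.5% → $1.21
Extension cord $18.51: all other tangible goods → 9.25% → $1.71
Smartwatch $186.18: electronics, under $250.00 → 0% → $0.00
Laptop $727.59: electronics, $250.00 or more → 4.25% → $30.92
Art supplies kit $28.06: toys and games → 8.5% → $2.39
Subtotal = $1172.00; tax = $37.22; total due = $1209.22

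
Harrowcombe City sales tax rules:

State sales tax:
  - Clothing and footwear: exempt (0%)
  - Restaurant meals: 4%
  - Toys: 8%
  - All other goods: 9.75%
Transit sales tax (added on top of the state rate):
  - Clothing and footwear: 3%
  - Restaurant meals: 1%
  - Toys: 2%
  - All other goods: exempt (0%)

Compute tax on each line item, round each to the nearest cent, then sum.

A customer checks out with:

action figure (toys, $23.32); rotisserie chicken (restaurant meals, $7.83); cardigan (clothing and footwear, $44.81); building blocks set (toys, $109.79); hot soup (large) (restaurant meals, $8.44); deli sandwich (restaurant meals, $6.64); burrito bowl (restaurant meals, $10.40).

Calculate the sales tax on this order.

$16.31

Action figure $23.32: toys → 8% + 2% transit = 10% → $2.33
Rotisserie chicken $7.83: restaurant meals → 4% + 1% transit = 5% → $0.39
Cardigan $44.81: clothing and footwear → 0% + 3% transit = 3% → $1.34
Building blocks set $109.79: toys → 8% + 2% transit = 10% → $10.98
Hot soup (large) $8.44: restaurant meals → 4% + 1% transit = 5% → $0.42
Deli sandwich $6.64: restaurant meals → 4% + 1% transit = 5% → $0.33
Burrito bowl $10.40: restaurant meals → 4% + 1% transit = 5% → $0.52
Total tax = $2.33 + $0.39 + $1.34 + $10.98 + $0.42 + $0.33 + $0.52 = $16.31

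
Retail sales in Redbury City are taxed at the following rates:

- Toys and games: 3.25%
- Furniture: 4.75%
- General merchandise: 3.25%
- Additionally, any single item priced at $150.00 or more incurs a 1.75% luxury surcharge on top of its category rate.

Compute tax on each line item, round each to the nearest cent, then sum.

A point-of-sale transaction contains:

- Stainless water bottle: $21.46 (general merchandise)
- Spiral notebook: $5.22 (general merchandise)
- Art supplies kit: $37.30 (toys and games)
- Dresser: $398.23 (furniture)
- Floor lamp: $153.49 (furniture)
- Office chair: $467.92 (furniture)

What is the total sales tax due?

$68.35

Stainless water bottle $21.46: general merchandise → 3.25% → $0.70
Spiral notebook $5.22: general merchandise → 3.25% → $0.17
Art supplies kit $37.30: toys and games → 3.25% → $1.21
Dresser $398.23: furniture → 4.75% + 1.75% surcharge = 6.5% → $25.88
Floor lamp $153.49: furniture → 4.75% + 1.75% surcharge = 6.5% → $9.98
Office chair $467.92: furniture → 4.75% + 1.75% surcharge = 6.5% → $30.41
Total tax = $0.70 + $0.17 + $1.21 + $25.88 + $9.98 + $30.41 = $68.35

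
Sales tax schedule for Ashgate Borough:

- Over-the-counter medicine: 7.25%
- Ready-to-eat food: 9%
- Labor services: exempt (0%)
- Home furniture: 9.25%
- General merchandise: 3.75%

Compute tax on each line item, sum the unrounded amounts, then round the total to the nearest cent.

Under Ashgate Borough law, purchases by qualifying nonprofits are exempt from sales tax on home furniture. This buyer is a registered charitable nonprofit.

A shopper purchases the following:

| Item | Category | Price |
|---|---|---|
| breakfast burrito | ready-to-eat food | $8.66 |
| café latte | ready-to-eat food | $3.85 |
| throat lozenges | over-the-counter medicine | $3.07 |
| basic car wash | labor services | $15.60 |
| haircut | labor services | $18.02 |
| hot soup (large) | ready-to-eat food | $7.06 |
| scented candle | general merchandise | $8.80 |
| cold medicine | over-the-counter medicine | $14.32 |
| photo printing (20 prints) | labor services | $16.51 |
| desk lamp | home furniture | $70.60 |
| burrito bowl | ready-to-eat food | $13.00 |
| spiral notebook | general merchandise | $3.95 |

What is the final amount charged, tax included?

Breakfast burrito $8.66: ready-to-eat food → 9% → $0.7794
Café latte $3.85: ready-to-eat food → 9% → $0.3465
Throat lozenges $3.07: over-the-counter medicine → 7.25% → $0.222575
Basic car wash $15.60: labor services → 0% → $0.00
Haircut $18.02: labor services → 0% → $0.00
Hot soup (large) $7.06: ready-to-eat food → 9% → $0.6354
Scented candle $8.80: general merchandise → 3.75% → $0.33
Cold medicine $14.32: over-the-counter medicine → 7.25% → $1.0382
Photo printing (20 prints) $16.51: labor services → 0% → $0.00
Desk lamp $70.60: home furniture, buyer-exempt → 0% → $0.00
Burrito bowl $13.00: ready-to-eat food → 9% → $1.17
Spiral notebook $3.95: general merchandise → 3.75% → $0.148125
Subtotal = $183.44; unrounded tax = $4.6702 → $4.67; total due = $188.11

$188.11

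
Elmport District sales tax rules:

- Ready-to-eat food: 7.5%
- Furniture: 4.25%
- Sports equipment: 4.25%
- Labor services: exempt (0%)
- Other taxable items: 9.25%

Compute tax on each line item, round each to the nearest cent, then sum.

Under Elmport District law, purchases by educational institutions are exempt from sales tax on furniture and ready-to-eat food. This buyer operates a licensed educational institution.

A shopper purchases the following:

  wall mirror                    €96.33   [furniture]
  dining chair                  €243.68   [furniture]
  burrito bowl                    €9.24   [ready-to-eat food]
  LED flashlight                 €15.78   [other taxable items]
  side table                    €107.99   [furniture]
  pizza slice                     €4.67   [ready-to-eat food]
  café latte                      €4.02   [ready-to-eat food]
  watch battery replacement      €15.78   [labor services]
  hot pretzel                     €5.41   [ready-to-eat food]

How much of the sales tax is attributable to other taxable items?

€1.46

LED flashlight €15.78: other taxable items → 9.25% → €1.46
Tax on other taxable items = €1.46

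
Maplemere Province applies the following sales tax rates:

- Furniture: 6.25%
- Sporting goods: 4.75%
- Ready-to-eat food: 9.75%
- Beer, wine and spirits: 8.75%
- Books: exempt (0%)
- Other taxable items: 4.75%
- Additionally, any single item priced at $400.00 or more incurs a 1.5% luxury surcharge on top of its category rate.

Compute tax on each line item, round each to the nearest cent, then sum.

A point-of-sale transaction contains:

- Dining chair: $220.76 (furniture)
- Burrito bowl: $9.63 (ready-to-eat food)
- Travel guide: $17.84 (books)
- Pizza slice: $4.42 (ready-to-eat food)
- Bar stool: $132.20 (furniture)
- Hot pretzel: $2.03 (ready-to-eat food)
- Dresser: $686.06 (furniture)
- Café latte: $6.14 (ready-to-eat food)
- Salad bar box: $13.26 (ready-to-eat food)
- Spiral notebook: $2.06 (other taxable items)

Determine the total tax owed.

Dining chair $220.76: furniture → 6.25% → $13.80
Burrito bowl $9.63: ready-to-eat food → 9.75% → $0.94
Travel guide $17.84: books → 0% → $0.00
Pizza slice $4.42: ready-to-eat food → 9.75% → $0.43
Bar stool $132.20: furniture → 6.25% → $8.26
Hot pretzel $2.03: ready-to-eat food → 9.75% → $0.20
Dresser $686.06: furniture → 6.25% + 1.5% surcharge = 7.75% → $53.17
Café latte $6.14: ready-to-eat food → 9.75% → $0.60
Salad bar box $13.26: ready-to-eat food → 9.75% → $1.29
Spiral notebook $2.06: other taxable items → 4.75% → $0.10
Total tax = $13.80 + $0.94 + $0.43 + $8.26 + $0.20 + $53.17 + $0.60 + $1.29 + $0.10 = $78.79

$78.79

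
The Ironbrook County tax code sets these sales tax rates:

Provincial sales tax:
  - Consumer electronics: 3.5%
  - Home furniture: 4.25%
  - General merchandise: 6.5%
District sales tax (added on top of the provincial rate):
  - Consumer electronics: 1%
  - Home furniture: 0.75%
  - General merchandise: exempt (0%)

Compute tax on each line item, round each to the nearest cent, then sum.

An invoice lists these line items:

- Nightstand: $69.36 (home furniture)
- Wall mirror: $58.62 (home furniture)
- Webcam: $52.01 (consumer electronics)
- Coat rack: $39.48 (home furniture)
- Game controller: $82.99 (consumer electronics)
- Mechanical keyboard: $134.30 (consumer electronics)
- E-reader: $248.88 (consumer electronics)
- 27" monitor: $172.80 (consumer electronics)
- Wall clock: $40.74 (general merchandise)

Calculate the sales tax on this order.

$42.11

Nightstand $69.36: home furniture → 4.25% + 0.75% district = 5% → $3.47
Wall mirror $58.62: home furniture → 4.25% + 0.75% district = 5% → $2.93
Webcam $52.01: consumer electronics → 3.5% + 1% district = 4.5% → $2.34
Coat rack $39.48: home furniture → 4.25% + 0.75% district = 5% → $1.97
Game controller $82.99: consumer electronics → 3.5% + 1% district = 4.5% → $3.73
Mechanical keyboard $134.30: consumer electronics → 3.5% + 1% district = 4.5% → $6.04
E-reader $248.88: consumer electronics → 3.5% + 1% district = 4.5% → $11.20
27" monitor $172.80: consumer electronics → 3.5% + 1% district = 4.5% → $7.78
Wall clock $40.74: general merchandise → 6.5% + 0% district = 6.5% → $2.65
Total tax = $3.47 + $2.93 + $2.34 + $1.97 + $3.73 + $6.04 + $11.20 + $7.78 + $2.65 = $42.11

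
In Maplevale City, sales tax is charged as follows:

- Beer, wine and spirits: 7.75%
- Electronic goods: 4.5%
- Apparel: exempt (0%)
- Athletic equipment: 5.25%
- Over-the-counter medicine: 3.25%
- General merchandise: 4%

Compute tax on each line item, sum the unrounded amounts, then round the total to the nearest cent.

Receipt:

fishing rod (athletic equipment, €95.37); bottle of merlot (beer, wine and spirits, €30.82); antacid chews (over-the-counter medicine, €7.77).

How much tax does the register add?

Fishing rod €95.37: athletic equipment → 5.25% → €5.006925
Bottle of merlot €30.82: beer, wine and spirits → 7.75% → €2.38855
Antacid chews €7.77: over-the-counter medicine → 3.25% → €0.252525
Unrounded tax sum = €7.648 → €7.65

€7.65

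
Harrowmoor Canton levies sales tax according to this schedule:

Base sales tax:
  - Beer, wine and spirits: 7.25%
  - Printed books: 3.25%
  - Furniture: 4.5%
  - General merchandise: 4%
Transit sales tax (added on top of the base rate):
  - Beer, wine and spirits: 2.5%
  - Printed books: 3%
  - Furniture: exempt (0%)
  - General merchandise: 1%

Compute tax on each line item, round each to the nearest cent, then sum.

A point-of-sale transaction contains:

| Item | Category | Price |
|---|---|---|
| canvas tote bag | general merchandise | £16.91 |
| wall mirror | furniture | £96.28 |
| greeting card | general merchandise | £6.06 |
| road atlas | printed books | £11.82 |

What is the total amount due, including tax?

£137.29

Canvas tote bag £16.91: general merchandise → 4% + 1% transit = 5% → £0.85
Wall mirror £96.28: furniture → 4.5% + 0% transit = 4.5% → £4.33
Greeting card £6.06: general merchandise → 4% + 1% transit = 5% → £0.30
Road atlas £11.82: printed books → 3.25% + 3% transit = 6.25% → £0.74
Subtotal = £131.07; tax = £6.22; total due = £137.29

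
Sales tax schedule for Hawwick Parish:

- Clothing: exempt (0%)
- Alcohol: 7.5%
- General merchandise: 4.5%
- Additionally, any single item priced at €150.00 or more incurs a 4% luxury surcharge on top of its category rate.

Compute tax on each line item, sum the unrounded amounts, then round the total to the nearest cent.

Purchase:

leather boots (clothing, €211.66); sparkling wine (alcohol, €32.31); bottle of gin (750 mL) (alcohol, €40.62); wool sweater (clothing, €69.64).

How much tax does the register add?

Leather boots €211.66: clothing → 0% + 4% surcharge = 4% → €8.4664
Sparkling wine €32.31: alcohol → 7.5% → €2.42325
Bottle of gin (750 mL) €40.62: alcohol → 7.5% → €3.0465
Wool sweater €69.64: clothing → 0% → €0.00
Unrounded tax sum = €13.93615 → €13.94

€13.94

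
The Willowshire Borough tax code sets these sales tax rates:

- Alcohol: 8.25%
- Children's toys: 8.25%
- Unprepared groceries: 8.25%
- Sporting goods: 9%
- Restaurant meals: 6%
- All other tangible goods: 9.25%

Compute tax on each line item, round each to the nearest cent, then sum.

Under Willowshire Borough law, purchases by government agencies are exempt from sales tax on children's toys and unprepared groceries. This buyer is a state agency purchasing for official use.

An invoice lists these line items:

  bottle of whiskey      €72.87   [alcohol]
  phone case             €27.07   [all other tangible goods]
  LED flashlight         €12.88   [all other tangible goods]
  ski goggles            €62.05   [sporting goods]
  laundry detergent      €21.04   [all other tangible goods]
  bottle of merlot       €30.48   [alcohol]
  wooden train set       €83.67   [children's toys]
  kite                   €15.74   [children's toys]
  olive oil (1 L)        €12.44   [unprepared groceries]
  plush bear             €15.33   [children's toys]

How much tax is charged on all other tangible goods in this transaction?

Phone case €27.07: all other tangible goods → 9.25% → €2.50
LED flashlight €12.88: all other tangible goods → 9.25% → €1.19
Laundry detergent €21.04: all other tangible goods → 9.25% → €1.95
Tax on all other tangible goods = €2.50 + €1.19 + €1.95 = €5.64

€5.64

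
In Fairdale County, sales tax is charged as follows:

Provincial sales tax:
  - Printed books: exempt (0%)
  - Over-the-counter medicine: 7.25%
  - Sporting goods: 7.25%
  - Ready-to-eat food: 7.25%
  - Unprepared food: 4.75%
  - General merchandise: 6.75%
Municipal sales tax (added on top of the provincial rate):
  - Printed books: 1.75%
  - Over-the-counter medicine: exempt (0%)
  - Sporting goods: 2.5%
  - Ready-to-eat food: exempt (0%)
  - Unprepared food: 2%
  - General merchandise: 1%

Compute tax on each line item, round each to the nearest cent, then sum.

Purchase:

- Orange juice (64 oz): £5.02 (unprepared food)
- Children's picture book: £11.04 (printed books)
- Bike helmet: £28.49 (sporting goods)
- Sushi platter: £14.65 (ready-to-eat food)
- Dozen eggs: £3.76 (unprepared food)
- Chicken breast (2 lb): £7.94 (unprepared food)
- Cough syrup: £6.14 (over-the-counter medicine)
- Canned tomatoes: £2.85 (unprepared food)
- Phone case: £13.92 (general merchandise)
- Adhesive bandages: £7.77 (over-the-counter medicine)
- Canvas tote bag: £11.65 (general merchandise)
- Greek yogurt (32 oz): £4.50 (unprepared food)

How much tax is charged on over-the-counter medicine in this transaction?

Cough syrup £6.14: over-the-counter medicine → 7.25% + 0% municipal = 7.25% → £0.45
Adhesive bandages £7.77: over-the-counter medicine → 7.25% + 0% municipal = 7.25% → £0.56
Tax on over-the-counter medicine = £0.45 + £0.56 = £1.01

£1.01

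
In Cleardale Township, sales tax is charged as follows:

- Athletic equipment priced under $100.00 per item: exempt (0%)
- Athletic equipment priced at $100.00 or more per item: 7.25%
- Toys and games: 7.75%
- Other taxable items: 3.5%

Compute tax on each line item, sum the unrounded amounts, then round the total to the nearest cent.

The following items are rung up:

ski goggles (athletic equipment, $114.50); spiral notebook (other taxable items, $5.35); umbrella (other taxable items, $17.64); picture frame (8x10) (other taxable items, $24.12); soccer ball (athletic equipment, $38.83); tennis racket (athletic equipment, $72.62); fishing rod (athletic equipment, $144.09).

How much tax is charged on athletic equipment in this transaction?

$18.75

Ski goggles $114.50: athletic equipment, $100.00 or more → 7.25% → $8.30125
Soccer ball $38.83: athletic equipment, under $100.00 → 0% → $0.00
Tennis racket $72.62: athletic equipment, under $100.00 → 0% → $0.00
Fishing rod $144.09: athletic equipment, $100.00 or more → 7.25% → $10.446525
Tax on athletic equipment: unrounded sum = $18.747775 → $18.75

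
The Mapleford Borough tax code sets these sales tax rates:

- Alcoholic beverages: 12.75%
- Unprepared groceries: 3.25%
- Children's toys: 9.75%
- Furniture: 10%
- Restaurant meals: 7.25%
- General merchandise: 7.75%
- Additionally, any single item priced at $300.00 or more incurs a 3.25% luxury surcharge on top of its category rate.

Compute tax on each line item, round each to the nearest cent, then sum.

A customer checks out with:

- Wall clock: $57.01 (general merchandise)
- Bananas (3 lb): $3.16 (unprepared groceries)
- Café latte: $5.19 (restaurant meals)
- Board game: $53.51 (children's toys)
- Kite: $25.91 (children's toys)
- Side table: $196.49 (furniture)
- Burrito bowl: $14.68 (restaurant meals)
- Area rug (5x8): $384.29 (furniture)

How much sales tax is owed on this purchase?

Wall clock $57.01: general merchandise → 7.75% → $4.42
Bananas (3 lb) $3.16: unprepared groceries → 3.25% → $0.10
Café latte $5.19: restaurant meals → 7.25% → $0.38
Board game $53.51: children's toys → 9.75% → $5.22
Kite $25.91: children's toys → 9.75% → $2.53
Side table $196.49: furniture → 10% → $19.65
Burrito bowl $14.68: restaurant meals → 7.25% → $1.06
Area rug (5x8) $384.29: furniture → 10% + 3.25% surcharge = 13.25% → $50.92
Total tax = $4.42 + $0.10 + $0.38 + $5.22 + $2.53 + $19.65 + $1.06 + $50.92 = $84.28

$84.28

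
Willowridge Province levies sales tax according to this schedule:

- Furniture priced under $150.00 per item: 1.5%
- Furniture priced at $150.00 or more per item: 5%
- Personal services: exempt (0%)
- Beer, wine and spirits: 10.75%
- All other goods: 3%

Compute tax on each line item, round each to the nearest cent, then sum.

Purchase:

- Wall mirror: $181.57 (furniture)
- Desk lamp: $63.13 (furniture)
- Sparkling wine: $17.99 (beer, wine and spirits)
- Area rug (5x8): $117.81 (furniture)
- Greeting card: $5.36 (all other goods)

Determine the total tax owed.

Wall mirror $181.57: furniture, $150.00 or more → 5% → $9.08
Desk lamp $63.13: furniture, under $150.00 → 1.5% → $0.95
Sparkling wine $17.99: beer, wine and spirits → 10.75% → $1.93
Area rug (5x8) $117.81: furniture, under $150.00 → 1.5% → $1.77
Greeting card $5.36: all other goods → 3% → $0.16
Total tax = $9.08 + $0.95 + $1.93 + $1.77 + $0.16 = $13.89

$13.89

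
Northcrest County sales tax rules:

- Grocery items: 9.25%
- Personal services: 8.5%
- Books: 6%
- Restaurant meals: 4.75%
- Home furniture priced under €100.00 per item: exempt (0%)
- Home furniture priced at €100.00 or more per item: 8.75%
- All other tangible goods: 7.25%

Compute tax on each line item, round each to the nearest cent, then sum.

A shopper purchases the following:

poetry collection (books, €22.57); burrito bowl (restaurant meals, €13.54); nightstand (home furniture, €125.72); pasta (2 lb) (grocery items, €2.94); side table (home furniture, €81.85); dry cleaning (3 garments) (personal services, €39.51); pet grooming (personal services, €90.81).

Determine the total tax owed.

Poetry collection €22.57: books → 6% → €1.35
Burrito bowl €13.54: restaurant meals → 4.75% → €0.64
Nightstand €125.72: home furniture, €100.00 or more → 8.75% → €11.00
Pasta (2 lb) €2.94: grocery items → 9.25% → €0.27
Side table €81.85: home furniture, under €100.00 → 0% → €0.00
Dry cleaning (3 garments) €39.51: personal services → 8.5% → €3.36
Pet grooming €90.81: personal services → 8.5% → €7.72
Total tax = €1.35 + €0.64 + €11.00 + €0.27 + €3.36 + €7.72 = €24.34

€24.34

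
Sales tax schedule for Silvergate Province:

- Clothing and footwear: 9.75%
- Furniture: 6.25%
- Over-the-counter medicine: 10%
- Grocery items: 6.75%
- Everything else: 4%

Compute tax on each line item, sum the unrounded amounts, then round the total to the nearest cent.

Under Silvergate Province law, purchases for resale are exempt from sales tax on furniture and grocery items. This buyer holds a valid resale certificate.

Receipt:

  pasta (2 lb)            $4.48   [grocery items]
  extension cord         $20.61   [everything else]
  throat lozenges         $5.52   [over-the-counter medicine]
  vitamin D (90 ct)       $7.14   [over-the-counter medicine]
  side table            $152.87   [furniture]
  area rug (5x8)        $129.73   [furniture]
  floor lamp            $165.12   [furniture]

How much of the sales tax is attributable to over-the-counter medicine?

$1.27

Throat lozenges $5.52: over-the-counter medicine → 10% → $0.552
Vitamin D (90 ct) $7.14: over-the-counter medicine → 10% → $0.714
Tax on over-the-counter medicine: unrounded sum = $1.266 → $1.27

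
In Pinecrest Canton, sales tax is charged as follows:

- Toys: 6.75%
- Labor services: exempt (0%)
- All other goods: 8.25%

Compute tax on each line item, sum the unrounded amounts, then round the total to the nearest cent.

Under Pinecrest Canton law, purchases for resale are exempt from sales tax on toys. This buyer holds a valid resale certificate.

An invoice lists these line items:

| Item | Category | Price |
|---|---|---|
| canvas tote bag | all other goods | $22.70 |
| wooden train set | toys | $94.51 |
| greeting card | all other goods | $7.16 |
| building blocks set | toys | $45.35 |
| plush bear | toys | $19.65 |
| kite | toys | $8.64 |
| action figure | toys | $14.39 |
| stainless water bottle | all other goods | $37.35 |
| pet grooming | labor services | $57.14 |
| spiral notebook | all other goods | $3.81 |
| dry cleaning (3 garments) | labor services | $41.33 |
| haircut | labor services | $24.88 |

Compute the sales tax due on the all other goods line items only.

Canvas tote bag $22.70: all other goods → 8.25% → $1.87275
Greeting card $7.16: all other goods → 8.25% → $0.5907
Stainless water bottle $37.35: all other goods → 8.25% → $3.081375
Spiral notebook $3.81: all other goods → 8.25% → $0.314325
Tax on all other goods: unrounded sum = $5.85915 → $5.86

$5.86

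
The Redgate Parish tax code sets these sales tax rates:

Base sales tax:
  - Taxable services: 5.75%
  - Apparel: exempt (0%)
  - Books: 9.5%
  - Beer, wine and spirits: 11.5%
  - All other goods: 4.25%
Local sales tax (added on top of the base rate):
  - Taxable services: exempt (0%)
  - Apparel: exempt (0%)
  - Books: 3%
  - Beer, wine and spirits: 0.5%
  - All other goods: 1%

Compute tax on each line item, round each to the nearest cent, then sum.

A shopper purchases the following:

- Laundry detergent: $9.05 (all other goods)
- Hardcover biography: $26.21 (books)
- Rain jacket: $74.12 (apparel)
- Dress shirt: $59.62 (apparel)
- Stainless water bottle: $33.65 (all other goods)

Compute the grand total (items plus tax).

$208.18

Laundry detergent $9.05: all other goods → 4.25% + 1% local = 5.25% → $0.48
Hardcover biography $26.21: books → 9.5% + 3% local = 12.5% → $3.28
Rain jacket $74.12: apparel → 0% + 0% local = 0% → $0.00
Dress shirt $59.62: apparel → 0% + 0% local = 0% → $0.00
Stainless water bottle $33.65: all other goods → 4.25% + 1% local = 5.25% → $1.77
Subtotal = $202.65; tax = $5.53; total due = $208.18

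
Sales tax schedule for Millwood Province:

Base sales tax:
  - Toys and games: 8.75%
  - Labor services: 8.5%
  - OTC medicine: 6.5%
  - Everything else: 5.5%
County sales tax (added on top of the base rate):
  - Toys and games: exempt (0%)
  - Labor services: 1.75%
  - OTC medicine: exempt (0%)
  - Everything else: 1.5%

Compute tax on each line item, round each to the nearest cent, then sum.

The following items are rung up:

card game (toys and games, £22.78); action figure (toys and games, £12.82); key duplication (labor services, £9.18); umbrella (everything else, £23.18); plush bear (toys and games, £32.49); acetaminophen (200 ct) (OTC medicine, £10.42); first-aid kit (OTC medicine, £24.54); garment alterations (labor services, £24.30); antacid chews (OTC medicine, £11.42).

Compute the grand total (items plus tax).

Card game £22.78: toys and games → 8.75% + 0% county = 8.75% → £1.99
Action figure £12.82: toys and games → 8.75% + 0% county = 8.75% → £1.12
Key duplication £9.18: labor services → 8.5% + 1.75% county = 10.25% → £0.94
Umbrella £23.18: everything else → 5.5% + 1.5% county = 7% → £1.62
Plush bear £32.49: toys and games → 8.75% + 0% county = 8.75% → £2.84
Acetaminophen (200 ct) £10.42: OTC medicine → 6.5% + 0% county = 6.5% → £0.68
First-aid kit £24.54: OTC medicine → 6.5% + 0% county = 6.5% → £1.60
Garment alterations £24.30: labor services → 8.5% + 1.75% county = 10.25% → £2.49
Antacid chews £11.42: OTC medicine → 6.5% + 0% county = 6.5% → £0.74
Subtotal = £171.13; tax = £14.02; total due = £185.15

£185.15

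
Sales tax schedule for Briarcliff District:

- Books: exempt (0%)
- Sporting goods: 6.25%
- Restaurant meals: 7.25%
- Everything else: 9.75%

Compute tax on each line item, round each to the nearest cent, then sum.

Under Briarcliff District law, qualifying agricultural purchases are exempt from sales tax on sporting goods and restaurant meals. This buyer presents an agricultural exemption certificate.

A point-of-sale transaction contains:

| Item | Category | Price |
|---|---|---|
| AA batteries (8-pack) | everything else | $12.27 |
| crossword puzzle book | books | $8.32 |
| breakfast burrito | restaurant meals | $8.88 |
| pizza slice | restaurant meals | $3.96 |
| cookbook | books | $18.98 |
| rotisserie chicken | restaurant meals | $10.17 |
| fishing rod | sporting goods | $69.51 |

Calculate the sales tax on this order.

AA batteries (8-pack) $12.27: everything else → 9.75% → $1.20
Crossword puzzle book $8.32: books → 0% → $0.00
Breakfast burrito $8.88: restaurant meals, buyer-exempt → 0% → $0.00
Pizza slice $3.96: restaurant meals, buyer-exempt → 0% → $0.00
Cookbook $18.98: books → 0% → $0.00
Rotisserie chicken $10.17: restaurant meals, buyer-exempt → 0% → $0.00
Fishing rod $69.51: sporting goods, buyer-exempt → 0% → $0.00
Total tax = $1.20

$1.20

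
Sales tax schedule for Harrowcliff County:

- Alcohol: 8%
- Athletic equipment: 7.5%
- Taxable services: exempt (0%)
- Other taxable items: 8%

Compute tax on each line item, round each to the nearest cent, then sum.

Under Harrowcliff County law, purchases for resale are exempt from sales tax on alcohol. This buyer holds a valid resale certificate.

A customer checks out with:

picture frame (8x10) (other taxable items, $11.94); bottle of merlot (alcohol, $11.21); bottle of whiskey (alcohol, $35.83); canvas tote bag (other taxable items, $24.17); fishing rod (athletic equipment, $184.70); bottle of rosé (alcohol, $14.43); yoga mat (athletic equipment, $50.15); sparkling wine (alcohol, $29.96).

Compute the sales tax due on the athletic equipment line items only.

$17.61

Fishing rod $184.70: athletic equipment → 7.5% → $13.85
Yoga mat $50.15: athletic equipment → 7.5% → $3.76
Tax on athletic equipment = $13.85 + $3.76 = $17.61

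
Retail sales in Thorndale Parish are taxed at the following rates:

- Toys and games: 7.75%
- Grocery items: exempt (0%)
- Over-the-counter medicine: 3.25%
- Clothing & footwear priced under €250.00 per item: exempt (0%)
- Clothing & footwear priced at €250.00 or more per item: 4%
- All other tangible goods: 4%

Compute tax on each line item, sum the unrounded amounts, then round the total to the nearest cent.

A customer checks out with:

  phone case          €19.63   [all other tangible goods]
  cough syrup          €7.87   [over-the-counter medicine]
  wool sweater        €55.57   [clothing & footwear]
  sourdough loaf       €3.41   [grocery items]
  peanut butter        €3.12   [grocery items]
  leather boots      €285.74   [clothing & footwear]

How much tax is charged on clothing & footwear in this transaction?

€11.43

Wool sweater €55.57: clothing & footwear, under €250.00 → 0% → €0.00
Leather boots €285.74: clothing & footwear, €250.00 or more → 4% → €11.4296
Tax on clothing & footwear: unrounded sum = €11.4296 → €11.43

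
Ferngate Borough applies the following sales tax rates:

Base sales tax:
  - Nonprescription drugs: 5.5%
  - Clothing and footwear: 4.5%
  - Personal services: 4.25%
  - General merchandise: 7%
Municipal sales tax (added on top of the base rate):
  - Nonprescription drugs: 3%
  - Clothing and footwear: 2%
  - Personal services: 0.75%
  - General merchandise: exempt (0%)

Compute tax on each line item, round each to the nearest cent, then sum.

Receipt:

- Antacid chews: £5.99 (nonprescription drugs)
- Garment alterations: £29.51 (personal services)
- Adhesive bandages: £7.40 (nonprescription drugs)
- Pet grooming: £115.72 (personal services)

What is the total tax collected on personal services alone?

Garment alterations £29.51: personal services → 4.25% + 0.75% municipal = 5% → £1.48
Pet grooming £115.72: personal services → 4.25% + 0.75% municipal = 5% → £5.79
Tax on personal services = £1.48 + £5.79 = £7.27

£7.27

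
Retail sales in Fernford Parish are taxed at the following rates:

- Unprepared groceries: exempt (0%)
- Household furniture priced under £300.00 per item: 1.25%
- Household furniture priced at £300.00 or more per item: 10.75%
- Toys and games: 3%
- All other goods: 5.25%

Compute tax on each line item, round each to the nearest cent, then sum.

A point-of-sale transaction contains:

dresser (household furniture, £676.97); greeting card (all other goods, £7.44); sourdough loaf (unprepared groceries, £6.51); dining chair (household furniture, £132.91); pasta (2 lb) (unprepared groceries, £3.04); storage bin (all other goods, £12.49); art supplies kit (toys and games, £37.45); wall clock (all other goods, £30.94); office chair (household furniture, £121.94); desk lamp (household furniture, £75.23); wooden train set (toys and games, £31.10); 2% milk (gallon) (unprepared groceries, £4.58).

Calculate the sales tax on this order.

£81.61

Dresser £676.97: household furniture, £300.00 or more → 10.75% → £72.77
Greeting card £7.44: all other goods → 5.25% → £0.39
Sourdough loaf £6.51: unprepared groceries → 0% → £0.00
Dining chair £132.91: household furniture, under £300.00 → 1.25% → £1.66
Pasta (2 lb) £3.04: unprepared groceries → 0% → £0.00
Storage bin £12.49: all other goods → 5.25% → £0.66
Art supplies kit £37.45: toys and games → 3% → £1.12
Wall clock £30.94: all other goods → 5.25% → £1.62
Office chair £121.94: household furniture, under £300.00 → 1.25% → £1.52
Desk lamp £75.23: household furniture, under £300.00 → 1.25% → £0.94
Wooden train set £31.10: toys and games → 3% → £0.93
2% milk (gallon) £4.58: unprepared groceries → 0% → £0.00
Total tax = £72.77 + £0.39 + £1.66 + £0.66 + £1.12 + £1.62 + £1.52 + £0.94 + £0.93 = £81.61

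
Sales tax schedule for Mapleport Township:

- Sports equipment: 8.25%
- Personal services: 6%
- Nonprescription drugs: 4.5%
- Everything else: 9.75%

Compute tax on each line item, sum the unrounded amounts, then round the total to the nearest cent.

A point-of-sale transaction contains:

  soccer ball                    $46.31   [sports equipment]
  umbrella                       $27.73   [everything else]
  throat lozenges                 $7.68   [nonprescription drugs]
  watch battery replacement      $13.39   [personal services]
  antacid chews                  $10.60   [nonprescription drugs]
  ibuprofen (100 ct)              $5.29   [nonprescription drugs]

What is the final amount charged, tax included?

Soccer ball $46.31: sports equipment → 8.25% → $3.820575
Umbrella $27.73: everything else → 9.75% → $2.703675
Throat lozenges $7.68: nonprescription drugs → 4.5% → $0.3456
Watch battery replacement $13.39: personal services → 6% → $0.8034
Antacid chews $10.60: nonprescription drugs → 4.5% → $0.477
Ibuprofen (100 ct) $5.29: nonprescription drugs → 4.5% → $0.23805
Subtotal = $111.00; unrounded tax = $8.3883 → $8.39; total due = $119.39

$119.39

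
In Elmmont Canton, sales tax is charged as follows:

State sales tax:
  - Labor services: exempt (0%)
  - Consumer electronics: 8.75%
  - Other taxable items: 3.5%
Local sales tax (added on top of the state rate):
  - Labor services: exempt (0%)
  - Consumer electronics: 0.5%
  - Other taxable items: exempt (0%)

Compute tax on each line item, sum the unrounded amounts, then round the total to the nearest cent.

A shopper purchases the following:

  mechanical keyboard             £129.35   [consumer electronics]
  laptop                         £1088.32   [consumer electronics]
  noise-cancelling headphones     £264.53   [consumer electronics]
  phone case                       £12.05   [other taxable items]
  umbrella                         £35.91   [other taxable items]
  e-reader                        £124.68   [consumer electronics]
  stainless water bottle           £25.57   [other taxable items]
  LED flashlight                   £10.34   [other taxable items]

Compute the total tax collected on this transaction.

£151.57

Mechanical keyboard £129.35: consumer electronics → 8.75% + 0.5% local = 9.25% → £11.964875
Laptop £1088.32: consumer electronics → 8.75% + 0.5% local = 9.25% → £100.6696
Noise-cancelling headphones £264.53: consumer electronics → 8.75% + 0.5% local = 9.25% → £24.469025
Phone case £12.05: other taxable items → 3.5% + 0% local = 3.5% → £0.42175
Umbrella £35.91: other taxable items → 3.5% + 0% local = 3.5% → £1.25685
E-reader £124.68: consumer electronics → 8.75% + 0.5% local = 9.25% → £11.5329
Stainless water bottle £25.57: other taxable items → 3.5% + 0% local = 3.5% → £0.89495
LED flashlight £10.34: other taxable items → 3.5% + 0% local = 3.5% → £0.3619
Unrounded tax sum = £151.57185 → £151.57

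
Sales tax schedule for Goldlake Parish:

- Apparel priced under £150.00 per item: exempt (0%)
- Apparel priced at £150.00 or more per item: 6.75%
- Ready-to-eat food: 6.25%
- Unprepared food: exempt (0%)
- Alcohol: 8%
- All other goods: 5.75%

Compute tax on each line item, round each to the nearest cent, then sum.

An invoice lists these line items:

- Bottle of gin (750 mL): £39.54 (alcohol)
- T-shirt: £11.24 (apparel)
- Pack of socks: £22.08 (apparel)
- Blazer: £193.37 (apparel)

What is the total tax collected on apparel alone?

£13.05

T-shirt £11.24: apparel, under £150.00 → 0% → £0.00
Pack of socks £22.08: apparel, under £150.00 → 0% → £0.00
Blazer £193.37: apparel, £150.00 or more → 6.75% → £13.05
Tax on apparel = £0.00 + £0.00 + £13.05 = £13.05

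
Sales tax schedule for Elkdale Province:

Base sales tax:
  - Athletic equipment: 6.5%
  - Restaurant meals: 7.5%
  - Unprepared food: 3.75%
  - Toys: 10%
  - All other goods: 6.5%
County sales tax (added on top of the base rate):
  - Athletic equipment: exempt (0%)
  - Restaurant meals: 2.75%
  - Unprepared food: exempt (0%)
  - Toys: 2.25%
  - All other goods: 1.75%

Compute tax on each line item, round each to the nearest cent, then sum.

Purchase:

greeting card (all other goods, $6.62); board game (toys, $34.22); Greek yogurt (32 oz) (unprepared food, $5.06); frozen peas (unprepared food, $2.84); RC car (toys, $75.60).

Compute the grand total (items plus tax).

$138.64

Greeting card $6.62: all other goods → 6.5% + 1.75% county = 8.25% → $0.55
Board game $34.22: toys → 10% + 2.25% county = 12.25% → $4.19
Greek yogurt (32 oz) $5.06: unprepared food → 3.75% + 0% county = 3.75% → $0.19
Frozen peas $2.84: unprepared food → 3.75% + 0% county = 3.75% → $0.11
RC car $75.60: toys → 10% + 2.25% county = 12.25% → $9.26
Subtotal = $124.34; tax = $14.30; total due = $138.64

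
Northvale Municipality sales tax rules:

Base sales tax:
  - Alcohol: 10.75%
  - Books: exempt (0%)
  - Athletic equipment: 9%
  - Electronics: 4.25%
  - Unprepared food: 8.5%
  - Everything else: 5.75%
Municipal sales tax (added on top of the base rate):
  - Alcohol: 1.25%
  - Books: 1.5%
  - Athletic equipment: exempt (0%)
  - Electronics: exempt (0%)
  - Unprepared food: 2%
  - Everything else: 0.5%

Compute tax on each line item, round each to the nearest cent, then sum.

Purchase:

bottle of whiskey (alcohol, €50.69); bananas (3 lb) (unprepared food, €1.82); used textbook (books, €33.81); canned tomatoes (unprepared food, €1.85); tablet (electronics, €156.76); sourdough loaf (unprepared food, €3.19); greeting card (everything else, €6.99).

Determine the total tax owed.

€14.40

Bottle of whiskey €50.69: alcohol → 10.75% + 1.25% municipal = 12% → €6.08
Bananas (3 lb) €1.82: unprepared food → 8.5% + 2% municipal = 10.5% → €0.19
Used textbook €33.81: books → 0% + 1.5% municipal = 1.5% → €0.51
Canned tomatoes €1.85: unprepared food → 8.5% + 2% municipal = 10.5% → €0.19
Tablet €156.76: electronics → 4.25% + 0% municipal = 4.25% → €6.66
Sourdough loaf €3.19: unprepared food → 8.5% + 2% municipal = 10.5% → €0.33
Greeting card €6.99: everything else → 5.75% + 0.5% municipal = 6.25% → €0.44
Total tax = €6.08 + €0.19 + €0.51 + €0.19 + €6.66 + €0.33 + €0.44 = €14.40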